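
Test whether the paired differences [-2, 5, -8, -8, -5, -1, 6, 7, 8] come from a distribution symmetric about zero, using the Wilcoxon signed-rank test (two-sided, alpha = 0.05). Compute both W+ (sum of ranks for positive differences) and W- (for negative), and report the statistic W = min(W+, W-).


Step 1: Drop any zero differences (none here) and take |d_i|.
|d| = [2, 5, 8, 8, 5, 1, 6, 7, 8]
Step 2: Midrank |d_i| (ties get averaged ranks).
ranks: |2|->2, |5|->3.5, |8|->8, |8|->8, |5|->3.5, |1|->1, |6|->5, |7|->6, |8|->8
Step 3: Attach original signs; sum ranks with positive sign and with negative sign.
W+ = 3.5 + 5 + 6 + 8 = 22.5
W- = 2 + 8 + 8 + 3.5 + 1 = 22.5
(Check: W+ + W- = 45 should equal n(n+1)/2 = 45.)
Step 4: Test statistic W = min(W+, W-) = 22.5.
Step 5: Ties in |d|, so use the tie-corrected normal approximation.
        E[W] = n(n+1)/4 = 9*10/4 = 22.5.
        Tie groups: |d|=5 (t=2), |d|=8 (t=3); sum(t^3 - t) = 30.
        Var[W] = n(n+1)(2n+1)/24 - sum(t^3-t)/48 = 1710/24 - 30/48 = 70.625.
        z = (W - E[W]) / sqrt(Var[W]) = (22.5 - 22.5) / 8.4039 = 0.0000.
        Two-sided p = 2*Phi(z) = 1.000000.
Step 6: alpha = 0.05. fail to reject H0.

W+ = 22.5, W- = 22.5, W = min = 22.5, p = 1.000000, fail to reject H0.


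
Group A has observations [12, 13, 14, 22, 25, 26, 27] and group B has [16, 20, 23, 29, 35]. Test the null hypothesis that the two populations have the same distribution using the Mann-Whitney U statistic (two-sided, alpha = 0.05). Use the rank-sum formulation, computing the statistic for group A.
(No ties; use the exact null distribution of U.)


Step 1: Combine and sort all 12 observations; assign midranks.
sorted (value, group): (12,X), (13,X), (14,X), (16,Y), (20,Y), (22,X), (23,Y), (25,X), (26,X), (27,X), (29,Y), (35,Y)
ranks: 12->1, 13->2, 14->3, 16->4, 20->5, 22->6, 23->7, 25->8, 26->9, 27->10, 29->11, 35->12
Step 2: Rank sum for X: R1 = 1 + 2 + 3 + 6 + 8 + 9 + 10 = 39.
Step 3: U_X = R1 - n1(n1+1)/2 = 39 - 7*8/2 = 39 - 28 = 11.
       U_Y = n1*n2 - U_X = 35 - 11 = 24.
Step 4: No ties, so the exact null distribution of U (based on enumerating the C(12,7) = 792 equally likely rank assignments) gives the two-sided p-value.
Step 5: p-value = 0.343434; compare to alpha = 0.05. fail to reject H0.

U_X = 11, p = 0.343434, fail to reject H0 at alpha = 0.05.


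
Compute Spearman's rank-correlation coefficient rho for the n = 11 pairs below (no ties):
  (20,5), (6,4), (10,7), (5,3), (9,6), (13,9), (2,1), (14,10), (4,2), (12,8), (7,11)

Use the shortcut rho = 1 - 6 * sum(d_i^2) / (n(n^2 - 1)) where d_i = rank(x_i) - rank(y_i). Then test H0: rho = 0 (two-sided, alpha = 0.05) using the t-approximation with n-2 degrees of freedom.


Step 1: Rank x and y separately (midranks; no ties here).
rank(x): 20->11, 6->4, 10->7, 5->3, 9->6, 13->9, 2->1, 14->10, 4->2, 12->8, 7->5
rank(y): 5->5, 4->4, 7->7, 3->3, 6->6, 9->9, 1->1, 10->10, 2->2, 8->8, 11->11
Step 2: d_i = R_x(i) - R_y(i); compute d_i^2.
  (11-5)^2=36, (4-4)^2=0, (7-7)^2=0, (3-3)^2=0, (6-6)^2=0, (9-9)^2=0, (1-1)^2=0, (10-10)^2=0, (2-2)^2=0, (8-8)^2=0, (5-11)^2=36
sum(d^2) = 72.
Step 3: rho = 1 - 6*72 / (11*(11^2 - 1)) = 1 - 432/1320 = 0.672727.
Step 4: Under H0, t = rho * sqrt((n-2)/(1-rho^2)) = 2.7277 ~ t(9).
Step 5: Two-sided p-value from the t-distribution with 9 df = 0.023313.
Step 6: alpha = 0.05. reject H0.

rho = 0.6727, p = 0.023313, reject H0 at alpha = 0.05.


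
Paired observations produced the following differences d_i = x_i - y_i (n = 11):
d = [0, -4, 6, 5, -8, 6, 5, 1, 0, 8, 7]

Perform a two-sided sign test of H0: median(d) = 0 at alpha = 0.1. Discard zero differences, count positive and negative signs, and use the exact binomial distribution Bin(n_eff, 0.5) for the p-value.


Step 1: Discard zero differences. Original n = 11; n_eff = number of nonzero differences = 9.
Nonzero differences (with sign): -4, +6, +5, -8, +6, +5, +1, +8, +7
Step 2: Count signs: positive = 7, negative = 2.
Step 3: Under H0: P(positive) = 0.5, so the number of positives S ~ Bin(9, 0.5).
Step 4: Two-sided exact p-value = sum of Bin(9,0.5) probabilities at or below the observed probability = 0.179688.
Step 5: alpha = 0.1. fail to reject H0.

n_eff = 9, pos = 7, neg = 2, p = 0.179688, fail to reject H0.


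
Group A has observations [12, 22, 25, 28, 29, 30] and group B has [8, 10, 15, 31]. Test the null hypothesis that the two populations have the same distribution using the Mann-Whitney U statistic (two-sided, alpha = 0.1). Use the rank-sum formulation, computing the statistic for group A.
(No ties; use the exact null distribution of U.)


Step 1: Combine and sort all 10 observations; assign midranks.
sorted (value, group): (8,Y), (10,Y), (12,X), (15,Y), (22,X), (25,X), (28,X), (29,X), (30,X), (31,Y)
ranks: 8->1, 10->2, 12->3, 15->4, 22->5, 25->6, 28->7, 29->8, 30->9, 31->10
Step 2: Rank sum for X: R1 = 3 + 5 + 6 + 7 + 8 + 9 = 38.
Step 3: U_X = R1 - n1(n1+1)/2 = 38 - 6*7/2 = 38 - 21 = 17.
       U_Y = n1*n2 - U_X = 24 - 17 = 7.
Step 4: No ties, so the exact null distribution of U (based on enumerating the C(10,6) = 210 equally likely rank assignments) gives the two-sided p-value.
Step 5: p-value = 0.352381; compare to alpha = 0.1. fail to reject H0.

U_X = 17, p = 0.352381, fail to reject H0 at alpha = 0.1.


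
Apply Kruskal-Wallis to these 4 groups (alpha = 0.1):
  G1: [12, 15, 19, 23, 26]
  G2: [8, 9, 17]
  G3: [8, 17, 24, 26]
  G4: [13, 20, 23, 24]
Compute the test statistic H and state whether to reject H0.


Step 1: Combine all N = 16 observations and assign midranks.
sorted (value, group, rank): (8,G2,1.5), (8,G3,1.5), (9,G2,3), (12,G1,4), (13,G4,5), (15,G1,6), (17,G2,7.5), (17,G3,7.5), (19,G1,9), (20,G4,10), (23,G1,11.5), (23,G4,11.5), (24,G3,13.5), (24,G4,13.5), (26,G1,15.5), (26,G3,15.5)
Step 2: Sum ranks within each group.
R_1 = 46 (n_1 = 5)
R_2 = 12 (n_2 = 3)
R_3 = 38 (n_3 = 4)
R_4 = 40 (n_4 = 4)
Step 3: H = 12/(N(N+1)) * sum(R_i^2/n_i) - 3(N+1)
     = 12/(16*17) * (46^2/5 + 12^2/3 + 38^2/4 + 40^2/4) - 3*17
     = 0.044118 * 1232.2 - 51
     = 3.361765.
Step 4: Ties present; correction factor C = 1 - 30/(16^3 - 16) = 0.992647. Corrected H = 3.361765 / 0.992647 = 3.386667.
Step 5: Under H0, H ~ chi^2(3); p-value = 0.335761.
Step 6: alpha = 0.1. fail to reject H0.

H = 3.3867, df = 3, p = 0.335761, fail to reject H0.


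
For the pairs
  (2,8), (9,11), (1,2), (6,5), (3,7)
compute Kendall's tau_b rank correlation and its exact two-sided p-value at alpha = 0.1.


Step 1: Enumerate the 10 unordered pairs (i,j) with i<j and classify each by sign(x_j-x_i) * sign(y_j-y_i).
  (1,2):dx=+7,dy=+3->C; (1,3):dx=-1,dy=-6->C; (1,4):dx=+4,dy=-3->D; (1,5):dx=+1,dy=-1->D
  (2,3):dx=-8,dy=-9->C; (2,4):dx=-3,dy=-6->C; (2,5):dx=-6,dy=-4->C; (3,4):dx=+5,dy=+3->C
  (3,5):dx=+2,dy=+5->C; (4,5):dx=-3,dy=+2->D
Step 2: C = 7, D = 3, total pairs = 10.
Step 3: tau = (C - D)/(n(n-1)/2) = (7 - 3)/10 = 0.400000.
Step 4: Exact two-sided p-value (enumerate n! = 120 permutations of y under H0): p = 0.483333.
Step 5: alpha = 0.1. fail to reject H0.

tau_b = 0.4000 (C=7, D=3), p = 0.483333, fail to reject H0.


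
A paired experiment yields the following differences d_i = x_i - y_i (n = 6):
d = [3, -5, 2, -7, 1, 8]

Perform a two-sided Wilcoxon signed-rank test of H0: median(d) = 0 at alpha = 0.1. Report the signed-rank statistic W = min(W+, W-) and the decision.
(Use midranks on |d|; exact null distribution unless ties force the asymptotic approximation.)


Step 1: Drop any zero differences (none here) and take |d_i|.
|d| = [3, 5, 2, 7, 1, 8]
Step 2: Midrank |d_i| (ties get averaged ranks).
ranks: |3|->3, |5|->4, |2|->2, |7|->5, |1|->1, |8|->6
Step 3: Attach original signs; sum ranks with positive sign and with negative sign.
W+ = 3 + 2 + 1 + 6 = 12
W- = 4 + 5 = 9
(Check: W+ + W- = 21 should equal n(n+1)/2 = 21.)
Step 4: Test statistic W = min(W+, W-) = 9.
Step 5: No ties, so the exact null distribution over the 2^6 = 64 sign assignments gives the two-sided p-value = 0.843750.
Step 6: alpha = 0.1. fail to reject H0.

W+ = 12, W- = 9, W = min = 9, p = 0.843750, fail to reject H0.


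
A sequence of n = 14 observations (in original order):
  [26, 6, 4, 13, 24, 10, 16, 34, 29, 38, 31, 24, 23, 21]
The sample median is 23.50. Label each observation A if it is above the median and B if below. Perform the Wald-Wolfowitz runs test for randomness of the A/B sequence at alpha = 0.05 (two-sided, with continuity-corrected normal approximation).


Step 1: Compute median = 23.50; label A = above, B = below.
Labels in order: ABBBABBAAAAABB  (n_A = 7, n_B = 7)
Step 2: Count runs R = 6.
Step 3: Under H0 (random ordering), E[R] = 2*n_A*n_B/(n_A+n_B) + 1 = 2*7*7/14 + 1 = 8.0000.
        Var[R] = 2*n_A*n_B*(2*n_A*n_B - n_A - n_B) / ((n_A+n_B)^2 * (n_A+n_B-1)) = 8232/2548 = 3.2308.
        SD[R] = 1.7974.
Step 4: Continuity-corrected z = (R + 0.5 - E[R]) / SD[R] = (6 + 0.5 - 8.0000) / 1.7974 = -0.8345.
Step 5: Two-sided p-value via normal approximation = 2*(1 - Phi(|z|)) = 0.403986.
Step 6: alpha = 0.05. fail to reject H0.

R = 6, z = -0.8345, p = 0.403986, fail to reject H0.


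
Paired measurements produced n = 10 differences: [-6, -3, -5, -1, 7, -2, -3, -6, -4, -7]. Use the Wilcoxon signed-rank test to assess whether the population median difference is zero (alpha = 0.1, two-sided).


Step 1: Drop any zero differences (none here) and take |d_i|.
|d| = [6, 3, 5, 1, 7, 2, 3, 6, 4, 7]
Step 2: Midrank |d_i| (ties get averaged ranks).
ranks: |6|->7.5, |3|->3.5, |5|->6, |1|->1, |7|->9.5, |2|->2, |3|->3.5, |6|->7.5, |4|->5, |7|->9.5
Step 3: Attach original signs; sum ranks with positive sign and with negative sign.
W+ = 9.5 = 9.5
W- = 7.5 + 3.5 + 6 + 1 + 2 + 3.5 + 7.5 + 5 + 9.5 = 45.5
(Check: W+ + W- = 55 should equal n(n+1)/2 = 55.)
Step 4: Test statistic W = min(W+, W-) = 9.5.
Step 5: Ties in |d|, so use the tie-corrected normal approximation.
        E[W] = n(n+1)/4 = 10*11/4 = 27.5.
        Tie groups: |d|=3 (t=2), |d|=6 (t=2), |d|=7 (t=2); sum(t^3 - t) = 18.
        Var[W] = n(n+1)(2n+1)/24 - sum(t^3-t)/48 = 2310/24 - 18/48 = 95.875.
        z = (W - E[W]) / sqrt(Var[W]) = (9.5 - 27.5) / 9.7916 = -1.8383.
        Two-sided p = 2*Phi(z) = 0.066016.
Step 6: alpha = 0.1. reject H0.

W+ = 9.5, W- = 45.5, W = min = 9.5, p = 0.066016, reject H0.


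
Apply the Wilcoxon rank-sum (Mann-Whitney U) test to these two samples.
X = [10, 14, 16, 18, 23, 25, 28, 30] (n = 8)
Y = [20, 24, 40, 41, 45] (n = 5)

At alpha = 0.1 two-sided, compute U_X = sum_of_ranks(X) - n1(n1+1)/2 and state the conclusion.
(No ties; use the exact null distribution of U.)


Step 1: Combine and sort all 13 observations; assign midranks.
sorted (value, group): (10,X), (14,X), (16,X), (18,X), (20,Y), (23,X), (24,Y), (25,X), (28,X), (30,X), (40,Y), (41,Y), (45,Y)
ranks: 10->1, 14->2, 16->3, 18->4, 20->5, 23->6, 24->7, 25->8, 28->9, 30->10, 40->11, 41->12, 45->13
Step 2: Rank sum for X: R1 = 1 + 2 + 3 + 4 + 6 + 8 + 9 + 10 = 43.
Step 3: U_X = R1 - n1(n1+1)/2 = 43 - 8*9/2 = 43 - 36 = 7.
       U_Y = n1*n2 - U_X = 40 - 7 = 33.
Step 4: No ties, so the exact null distribution of U (based on enumerating the C(13,8) = 1287 equally likely rank assignments) gives the two-sided p-value.
Step 5: p-value = 0.065268; compare to alpha = 0.1. reject H0.

U_X = 7, p = 0.065268, reject H0 at alpha = 0.1.


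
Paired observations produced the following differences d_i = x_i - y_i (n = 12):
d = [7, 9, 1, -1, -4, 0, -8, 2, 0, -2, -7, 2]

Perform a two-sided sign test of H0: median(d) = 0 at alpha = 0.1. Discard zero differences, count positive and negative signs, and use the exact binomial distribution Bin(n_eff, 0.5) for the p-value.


Step 1: Discard zero differences. Original n = 12; n_eff = number of nonzero differences = 10.
Nonzero differences (with sign): +7, +9, +1, -1, -4, -8, +2, -2, -7, +2
Step 2: Count signs: positive = 5, negative = 5.
Step 3: Under H0: P(positive) = 0.5, so the number of positives S ~ Bin(10, 0.5).
Step 4: Two-sided exact p-value = sum of Bin(10,0.5) probabilities at or below the observed probability = 1.000000.
Step 5: alpha = 0.1. fail to reject H0.

n_eff = 10, pos = 5, neg = 5, p = 1.000000, fail to reject H0.


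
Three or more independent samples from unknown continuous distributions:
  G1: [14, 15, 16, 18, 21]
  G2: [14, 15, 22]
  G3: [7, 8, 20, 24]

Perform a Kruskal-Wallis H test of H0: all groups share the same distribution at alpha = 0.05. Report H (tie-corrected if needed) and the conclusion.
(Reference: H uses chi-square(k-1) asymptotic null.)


Step 1: Combine all N = 12 observations and assign midranks.
sorted (value, group, rank): (7,G3,1), (8,G3,2), (14,G1,3.5), (14,G2,3.5), (15,G1,5.5), (15,G2,5.5), (16,G1,7), (18,G1,8), (20,G3,9), (21,G1,10), (22,G2,11), (24,G3,12)
Step 2: Sum ranks within each group.
R_1 = 34 (n_1 = 5)
R_2 = 20 (n_2 = 3)
R_3 = 24 (n_3 = 4)
Step 3: H = 12/(N(N+1)) * sum(R_i^2/n_i) - 3(N+1)
     = 12/(12*13) * (34^2/5 + 20^2/3 + 24^2/4) - 3*13
     = 0.076923 * 508.533 - 39
     = 0.117949.
Step 4: Ties present; correction factor C = 1 - 12/(12^3 - 12) = 0.993007. Corrected H = 0.117949 / 0.993007 = 0.118779.
Step 5: Under H0, H ~ chi^2(2); p-value = 0.942339.
Step 6: alpha = 0.05. fail to reject H0.

H = 0.1188, df = 2, p = 0.942339, fail to reject H0.


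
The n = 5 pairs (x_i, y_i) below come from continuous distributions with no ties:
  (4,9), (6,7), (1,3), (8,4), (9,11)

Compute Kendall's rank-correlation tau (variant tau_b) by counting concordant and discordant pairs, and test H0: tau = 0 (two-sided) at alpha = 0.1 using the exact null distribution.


Step 1: Enumerate the 10 unordered pairs (i,j) with i<j and classify each by sign(x_j-x_i) * sign(y_j-y_i).
  (1,2):dx=+2,dy=-2->D; (1,3):dx=-3,dy=-6->C; (1,4):dx=+4,dy=-5->D; (1,5):dx=+5,dy=+2->C
  (2,3):dx=-5,dy=-4->C; (2,4):dx=+2,dy=-3->D; (2,5):dx=+3,dy=+4->C; (3,4):dx=+7,dy=+1->C
  (3,5):dx=+8,dy=+8->C; (4,5):dx=+1,dy=+7->C
Step 2: C = 7, D = 3, total pairs = 10.
Step 3: tau = (C - D)/(n(n-1)/2) = (7 - 3)/10 = 0.400000.
Step 4: Exact two-sided p-value (enumerate n! = 120 permutations of y under H0): p = 0.483333.
Step 5: alpha = 0.1. fail to reject H0.

tau_b = 0.4000 (C=7, D=3), p = 0.483333, fail to reject H0.


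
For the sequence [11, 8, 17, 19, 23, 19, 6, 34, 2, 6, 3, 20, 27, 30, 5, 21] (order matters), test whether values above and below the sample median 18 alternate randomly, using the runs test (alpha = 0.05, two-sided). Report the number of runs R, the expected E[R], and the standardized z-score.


Step 1: Compute median = 18; label A = above, B = below.
Labels in order: BBBAAABABBBAAABA  (n_A = 8, n_B = 8)
Step 2: Count runs R = 8.
Step 3: Under H0 (random ordering), E[R] = 2*n_A*n_B/(n_A+n_B) + 1 = 2*8*8/16 + 1 = 9.0000.
        Var[R] = 2*n_A*n_B*(2*n_A*n_B - n_A - n_B) / ((n_A+n_B)^2 * (n_A+n_B-1)) = 14336/3840 = 3.7333.
        SD[R] = 1.9322.
Step 4: Continuity-corrected z = (R + 0.5 - E[R]) / SD[R] = (8 + 0.5 - 9.0000) / 1.9322 = -0.2588.
Step 5: Two-sided p-value via normal approximation = 2*(1 - Phi(|z|)) = 0.795809.
Step 6: alpha = 0.05. fail to reject H0.

R = 8, z = -0.2588, p = 0.795809, fail to reject H0.


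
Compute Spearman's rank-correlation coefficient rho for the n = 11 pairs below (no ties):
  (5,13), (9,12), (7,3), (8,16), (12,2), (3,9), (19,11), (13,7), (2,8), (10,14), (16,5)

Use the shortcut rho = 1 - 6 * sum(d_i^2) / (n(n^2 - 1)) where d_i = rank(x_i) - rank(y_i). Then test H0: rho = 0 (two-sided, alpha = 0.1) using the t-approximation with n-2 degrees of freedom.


Step 1: Rank x and y separately (midranks; no ties here).
rank(x): 5->3, 9->6, 7->4, 8->5, 12->8, 3->2, 19->11, 13->9, 2->1, 10->7, 16->10
rank(y): 13->9, 12->8, 3->2, 16->11, 2->1, 9->6, 11->7, 7->4, 8->5, 14->10, 5->3
Step 2: d_i = R_x(i) - R_y(i); compute d_i^2.
  (3-9)^2=36, (6-8)^2=4, (4-2)^2=4, (5-11)^2=36, (8-1)^2=49, (2-6)^2=16, (11-7)^2=16, (9-4)^2=25, (1-5)^2=16, (7-10)^2=9, (10-3)^2=49
sum(d^2) = 260.
Step 3: rho = 1 - 6*260 / (11*(11^2 - 1)) = 1 - 1560/1320 = -0.181818.
Step 4: Under H0, t = rho * sqrt((n-2)/(1-rho^2)) = -0.5547 ~ t(9).
Step 5: Two-sided p-value from the t-distribution with 9 df = 0.592615.
Step 6: alpha = 0.1. fail to reject H0.

rho = -0.1818, p = 0.592615, fail to reject H0 at alpha = 0.1.


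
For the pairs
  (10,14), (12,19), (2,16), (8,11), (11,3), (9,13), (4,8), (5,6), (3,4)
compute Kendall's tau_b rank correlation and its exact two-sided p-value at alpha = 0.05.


Step 1: Enumerate the 36 unordered pairs (i,j) with i<j and classify each by sign(x_j-x_i) * sign(y_j-y_i).
  (1,2):dx=+2,dy=+5->C; (1,3):dx=-8,dy=+2->D; (1,4):dx=-2,dy=-3->C; (1,5):dx=+1,dy=-11->D
  (1,6):dx=-1,dy=-1->C; (1,7):dx=-6,dy=-6->C; (1,8):dx=-5,dy=-8->C; (1,9):dx=-7,dy=-10->C
  (2,3):dx=-10,dy=-3->C; (2,4):dx=-4,dy=-8->C; (2,5):dx=-1,dy=-16->C; (2,6):dx=-3,dy=-6->C
  (2,7):dx=-8,dy=-11->C; (2,8):dx=-7,dy=-13->C; (2,9):dx=-9,dy=-15->C; (3,4):dx=+6,dy=-5->D
  (3,5):dx=+9,dy=-13->D; (3,6):dx=+7,dy=-3->D; (3,7):dx=+2,dy=-8->D; (3,8):dx=+3,dy=-10->D
  (3,9):dx=+1,dy=-12->D; (4,5):dx=+3,dy=-8->D; (4,6):dx=+1,dy=+2->C; (4,7):dx=-4,dy=-3->C
  (4,8):dx=-3,dy=-5->C; (4,9):dx=-5,dy=-7->C; (5,6):dx=-2,dy=+10->D; (5,7):dx=-7,dy=+5->D
  (5,8):dx=-6,dy=+3->D; (5,9):dx=-8,dy=+1->D; (6,7):dx=-5,dy=-5->C; (6,8):dx=-4,dy=-7->C
  (6,9):dx=-6,dy=-9->C; (7,8):dx=+1,dy=-2->D; (7,9):dx=-1,dy=-4->C; (8,9):dx=-2,dy=-2->C
Step 2: C = 22, D = 14, total pairs = 36.
Step 3: tau = (C - D)/(n(n-1)/2) = (22 - 14)/36 = 0.222222.
Step 4: Exact two-sided p-value (enumerate n! = 362880 permutations of y under H0): p = 0.476709.
Step 5: alpha = 0.05. fail to reject H0.

tau_b = 0.2222 (C=22, D=14), p = 0.476709, fail to reject H0.


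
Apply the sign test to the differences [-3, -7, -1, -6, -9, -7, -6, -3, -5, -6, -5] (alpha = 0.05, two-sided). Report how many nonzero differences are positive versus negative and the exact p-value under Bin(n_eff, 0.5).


Step 1: Discard zero differences. Original n = 11; n_eff = number of nonzero differences = 11.
Nonzero differences (with sign): -3, -7, -1, -6, -9, -7, -6, -3, -5, -6, -5
Step 2: Count signs: positive = 0, negative = 11.
Step 3: Under H0: P(positive) = 0.5, so the number of positives S ~ Bin(11, 0.5).
Step 4: Two-sided exact p-value = sum of Bin(11,0.5) probabilities at or below the observed probability = 0.000977.
Step 5: alpha = 0.05. reject H0.

n_eff = 11, pos = 0, neg = 11, p = 0.000977, reject H0.


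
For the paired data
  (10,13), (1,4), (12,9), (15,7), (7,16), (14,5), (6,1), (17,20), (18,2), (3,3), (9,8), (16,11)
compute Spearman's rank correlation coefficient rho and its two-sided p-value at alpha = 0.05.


Step 1: Rank x and y separately (midranks; no ties here).
rank(x): 10->6, 1->1, 12->7, 15->9, 7->4, 14->8, 6->3, 17->11, 18->12, 3->2, 9->5, 16->10
rank(y): 13->10, 4->4, 9->8, 7->6, 16->11, 5->5, 1->1, 20->12, 2->2, 3->3, 8->7, 11->9
Step 2: d_i = R_x(i) - R_y(i); compute d_i^2.
  (6-10)^2=16, (1-4)^2=9, (7-8)^2=1, (9-6)^2=9, (4-11)^2=49, (8-5)^2=9, (3-1)^2=4, (11-12)^2=1, (12-2)^2=100, (2-3)^2=1, (5-7)^2=4, (10-9)^2=1
sum(d^2) = 204.
Step 3: rho = 1 - 6*204 / (12*(12^2 - 1)) = 1 - 1224/1716 = 0.286713.
Step 4: Under H0, t = rho * sqrt((n-2)/(1-rho^2)) = 0.9464 ~ t(10).
Step 5: Two-sided p-value from the t-distribution with 10 df = 0.366251.
Step 6: alpha = 0.05. fail to reject H0.

rho = 0.2867, p = 0.366251, fail to reject H0 at alpha = 0.05.


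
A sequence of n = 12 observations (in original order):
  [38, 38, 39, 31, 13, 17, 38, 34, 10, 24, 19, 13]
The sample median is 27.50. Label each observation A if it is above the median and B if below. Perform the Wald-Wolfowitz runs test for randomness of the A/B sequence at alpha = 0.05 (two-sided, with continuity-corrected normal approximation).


Step 1: Compute median = 27.50; label A = above, B = below.
Labels in order: AAAABBAABBBB  (n_A = 6, n_B = 6)
Step 2: Count runs R = 4.
Step 3: Under H0 (random ordering), E[R] = 2*n_A*n_B/(n_A+n_B) + 1 = 2*6*6/12 + 1 = 7.0000.
        Var[R] = 2*n_A*n_B*(2*n_A*n_B - n_A - n_B) / ((n_A+n_B)^2 * (n_A+n_B-1)) = 4320/1584 = 2.7273.
        SD[R] = 1.6514.
Step 4: Continuity-corrected z = (R + 0.5 - E[R]) / SD[R] = (4 + 0.5 - 7.0000) / 1.6514 = -1.5138.
Step 5: Two-sided p-value via normal approximation = 2*(1 - Phi(|z|)) = 0.130070.
Step 6: alpha = 0.05. fail to reject H0.

R = 4, z = -1.5138, p = 0.130070, fail to reject H0.


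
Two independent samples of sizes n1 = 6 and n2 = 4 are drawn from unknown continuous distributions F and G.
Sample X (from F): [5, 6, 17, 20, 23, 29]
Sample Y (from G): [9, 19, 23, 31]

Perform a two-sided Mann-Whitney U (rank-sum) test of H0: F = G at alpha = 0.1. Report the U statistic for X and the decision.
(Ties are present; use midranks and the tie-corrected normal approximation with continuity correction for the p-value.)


Step 1: Combine and sort all 10 observations; assign midranks.
sorted (value, group): (5,X), (6,X), (9,Y), (17,X), (19,Y), (20,X), (23,X), (23,Y), (29,X), (31,Y)
ranks: 5->1, 6->2, 9->3, 17->4, 19->5, 20->6, 23->7.5, 23->7.5, 29->9, 31->10
Step 2: Rank sum for X: R1 = 1 + 2 + 4 + 6 + 7.5 + 9 = 29.5.
Step 3: U_X = R1 - n1(n1+1)/2 = 29.5 - 6*7/2 = 29.5 - 21 = 8.5.
       U_Y = n1*n2 - U_X = 24 - 8.5 = 15.5.
Step 4: Ties are present, so use the tie-corrected normal approximation (with continuity correction) for the p-value.
Step 5: p-value = 0.521166; compare to alpha = 0.1. fail to reject H0.

U_X = 8.5, p = 0.521166, fail to reject H0 at alpha = 0.1.


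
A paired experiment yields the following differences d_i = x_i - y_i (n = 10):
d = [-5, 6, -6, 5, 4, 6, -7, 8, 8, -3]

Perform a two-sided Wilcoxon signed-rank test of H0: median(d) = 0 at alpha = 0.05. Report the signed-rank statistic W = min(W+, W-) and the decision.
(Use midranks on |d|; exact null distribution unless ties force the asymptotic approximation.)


Step 1: Drop any zero differences (none here) and take |d_i|.
|d| = [5, 6, 6, 5, 4, 6, 7, 8, 8, 3]
Step 2: Midrank |d_i| (ties get averaged ranks).
ranks: |5|->3.5, |6|->6, |6|->6, |5|->3.5, |4|->2, |6|->6, |7|->8, |8|->9.5, |8|->9.5, |3|->1
Step 3: Attach original signs; sum ranks with positive sign and with negative sign.
W+ = 6 + 3.5 + 2 + 6 + 9.5 + 9.5 = 36.5
W- = 3.5 + 6 + 8 + 1 = 18.5
(Check: W+ + W- = 55 should equal n(n+1)/2 = 55.)
Step 4: Test statistic W = min(W+, W-) = 18.5.
Step 5: Ties in |d|, so use the tie-corrected normal approximation.
        E[W] = n(n+1)/4 = 10*11/4 = 27.5.
        Tie groups: |d|=5 (t=2), |d|=6 (t=3), |d|=8 (t=2); sum(t^3 - t) = 36.
        Var[W] = n(n+1)(2n+1)/24 - sum(t^3-t)/48 = 2310/24 - 36/48 = 95.5.
        z = (W - E[W]) / sqrt(Var[W]) = (18.5 - 27.5) / 9.7724 = -0.9210.
        Two-sided p = 2*Phi(z) = 0.357071.
Step 6: alpha = 0.05. fail to reject H0.

W+ = 36.5, W- = 18.5, W = min = 18.5, p = 0.357071, fail to reject H0.


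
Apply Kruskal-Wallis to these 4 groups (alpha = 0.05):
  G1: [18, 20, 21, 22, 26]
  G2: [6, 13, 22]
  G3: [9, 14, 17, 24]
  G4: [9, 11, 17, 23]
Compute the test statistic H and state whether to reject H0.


Step 1: Combine all N = 16 observations and assign midranks.
sorted (value, group, rank): (6,G2,1), (9,G3,2.5), (9,G4,2.5), (11,G4,4), (13,G2,5), (14,G3,6), (17,G3,7.5), (17,G4,7.5), (18,G1,9), (20,G1,10), (21,G1,11), (22,G1,12.5), (22,G2,12.5), (23,G4,14), (24,G3,15), (26,G1,16)
Step 2: Sum ranks within each group.
R_1 = 58.5 (n_1 = 5)
R_2 = 18.5 (n_2 = 3)
R_3 = 31 (n_3 = 4)
R_4 = 28 (n_4 = 4)
Step 3: H = 12/(N(N+1)) * sum(R_i^2/n_i) - 3(N+1)
     = 12/(16*17) * (58.5^2/5 + 18.5^2/3 + 31^2/4 + 28^2/4) - 3*17
     = 0.044118 * 1234.78 - 51
     = 3.475735.
Step 4: Ties present; correction factor C = 1 - 18/(16^3 - 16) = 0.995588. Corrected H = 3.475735 / 0.995588 = 3.491137.
Step 5: Under H0, H ~ chi^2(3); p-value = 0.321913.
Step 6: alpha = 0.05. fail to reject H0.

H = 3.4911, df = 3, p = 0.321913, fail to reject H0.


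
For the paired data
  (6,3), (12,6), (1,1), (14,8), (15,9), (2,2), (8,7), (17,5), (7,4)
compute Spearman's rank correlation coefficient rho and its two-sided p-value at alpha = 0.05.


Step 1: Rank x and y separately (midranks; no ties here).
rank(x): 6->3, 12->6, 1->1, 14->7, 15->8, 2->2, 8->5, 17->9, 7->4
rank(y): 3->3, 6->6, 1->1, 8->8, 9->9, 2->2, 7->7, 5->5, 4->4
Step 2: d_i = R_x(i) - R_y(i); compute d_i^2.
  (3-3)^2=0, (6-6)^2=0, (1-1)^2=0, (7-8)^2=1, (8-9)^2=1, (2-2)^2=0, (5-7)^2=4, (9-5)^2=16, (4-4)^2=0
sum(d^2) = 22.
Step 3: rho = 1 - 6*22 / (9*(9^2 - 1)) = 1 - 132/720 = 0.816667.
Step 4: Under H0, t = rho * sqrt((n-2)/(1-rho^2)) = 3.7440 ~ t(7).
Step 5: Two-sided p-value from the t-distribution with 7 df = 0.007225.
Step 6: alpha = 0.05. reject H0.

rho = 0.8167, p = 0.007225, reject H0 at alpha = 0.05.


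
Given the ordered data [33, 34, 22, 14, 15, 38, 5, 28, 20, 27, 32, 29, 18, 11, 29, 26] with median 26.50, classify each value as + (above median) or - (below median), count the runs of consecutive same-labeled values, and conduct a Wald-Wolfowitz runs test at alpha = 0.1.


Step 1: Compute median = 26.50; label A = above, B = below.
Labels in order: AABBBABABAAABBAB  (n_A = 8, n_B = 8)
Step 2: Count runs R = 10.
Step 3: Under H0 (random ordering), E[R] = 2*n_A*n_B/(n_A+n_B) + 1 = 2*8*8/16 + 1 = 9.0000.
        Var[R] = 2*n_A*n_B*(2*n_A*n_B - n_A - n_B) / ((n_A+n_B)^2 * (n_A+n_B-1)) = 14336/3840 = 3.7333.
        SD[R] = 1.9322.
Step 4: Continuity-corrected z = (R - 0.5 - E[R]) / SD[R] = (10 - 0.5 - 9.0000) / 1.9322 = 0.2588.
Step 5: Two-sided p-value via normal approximation = 2*(1 - Phi(|z|)) = 0.795809.
Step 6: alpha = 0.1. fail to reject H0.

R = 10, z = 0.2588, p = 0.795809, fail to reject H0.


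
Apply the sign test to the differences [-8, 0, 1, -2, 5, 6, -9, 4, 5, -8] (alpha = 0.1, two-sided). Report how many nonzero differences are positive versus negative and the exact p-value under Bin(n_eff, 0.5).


Step 1: Discard zero differences. Original n = 10; n_eff = number of nonzero differences = 9.
Nonzero differences (with sign): -8, +1, -2, +5, +6, -9, +4, +5, -8
Step 2: Count signs: positive = 5, negative = 4.
Step 3: Under H0: P(positive) = 0.5, so the number of positives S ~ Bin(9, 0.5).
Step 4: Two-sided exact p-value = sum of Bin(9,0.5) probabilities at or below the observed probability = 1.000000.
Step 5: alpha = 0.1. fail to reject H0.

n_eff = 9, pos = 5, neg = 4, p = 1.000000, fail to reject H0.


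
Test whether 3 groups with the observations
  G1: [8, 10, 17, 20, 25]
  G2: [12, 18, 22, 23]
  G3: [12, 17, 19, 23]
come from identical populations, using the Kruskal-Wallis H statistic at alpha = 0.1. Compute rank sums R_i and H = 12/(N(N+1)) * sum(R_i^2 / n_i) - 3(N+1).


Step 1: Combine all N = 13 observations and assign midranks.
sorted (value, group, rank): (8,G1,1), (10,G1,2), (12,G2,3.5), (12,G3,3.5), (17,G1,5.5), (17,G3,5.5), (18,G2,7), (19,G3,8), (20,G1,9), (22,G2,10), (23,G2,11.5), (23,G3,11.5), (25,G1,13)
Step 2: Sum ranks within each group.
R_1 = 30.5 (n_1 = 5)
R_2 = 32 (n_2 = 4)
R_3 = 28.5 (n_3 = 4)
Step 3: H = 12/(N(N+1)) * sum(R_i^2/n_i) - 3(N+1)
     = 12/(13*14) * (30.5^2/5 + 32^2/4 + 28.5^2/4) - 3*14
     = 0.065934 * 645.112 - 42
     = 0.534890.
Step 4: Ties present; correction factor C = 1 - 18/(13^3 - 13) = 0.991758. Corrected H = 0.534890 / 0.991758 = 0.539335.
Step 5: Under H0, H ~ chi^2(2); p-value = 0.763633.
Step 6: alpha = 0.1. fail to reject H0.

H = 0.5393, df = 2, p = 0.763633, fail to reject H0.


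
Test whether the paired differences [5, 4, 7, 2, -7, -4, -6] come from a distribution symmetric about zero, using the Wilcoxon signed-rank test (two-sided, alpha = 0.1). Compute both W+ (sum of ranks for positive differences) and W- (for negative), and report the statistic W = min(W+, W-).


Step 1: Drop any zero differences (none here) and take |d_i|.
|d| = [5, 4, 7, 2, 7, 4, 6]
Step 2: Midrank |d_i| (ties get averaged ranks).
ranks: |5|->4, |4|->2.5, |7|->6.5, |2|->1, |7|->6.5, |4|->2.5, |6|->5
Step 3: Attach original signs; sum ranks with positive sign and with negative sign.
W+ = 4 + 2.5 + 6.5 + 1 = 14
W- = 6.5 + 2.5 + 5 = 14
(Check: W+ + W- = 28 should equal n(n+1)/2 = 28.)
Step 4: Test statistic W = min(W+, W-) = 14.
Step 5: Ties in |d|, so use the tie-corrected normal approximation.
        E[W] = n(n+1)/4 = 7*8/4 = 14.
        Tie groups: |d|=4 (t=2), |d|=7 (t=2); sum(t^3 - t) = 12.
        Var[W] = n(n+1)(2n+1)/24 - sum(t^3-t)/48 = 840/24 - 12/48 = 34.75.
        z = (W - E[W]) / sqrt(Var[W]) = (14 - 14) / 5.8949 = 0.0000.
        Two-sided p = 2*Phi(z) = 1.000000.
Step 6: alpha = 0.1. fail to reject H0.

W+ = 14, W- = 14, W = min = 14, p = 1.000000, fail to reject H0.


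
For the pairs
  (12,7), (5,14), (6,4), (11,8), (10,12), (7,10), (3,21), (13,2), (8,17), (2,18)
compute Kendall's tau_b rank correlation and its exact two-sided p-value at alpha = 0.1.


Step 1: Enumerate the 45 unordered pairs (i,j) with i<j and classify each by sign(x_j-x_i) * sign(y_j-y_i).
  (1,2):dx=-7,dy=+7->D; (1,3):dx=-6,dy=-3->C; (1,4):dx=-1,dy=+1->D; (1,5):dx=-2,dy=+5->D
  (1,6):dx=-5,dy=+3->D; (1,7):dx=-9,dy=+14->D; (1,8):dx=+1,dy=-5->D; (1,9):dx=-4,dy=+10->D
  (1,10):dx=-10,dy=+11->D; (2,3):dx=+1,dy=-10->D; (2,4):dx=+6,dy=-6->D; (2,5):dx=+5,dy=-2->D
  (2,6):dx=+2,dy=-4->D; (2,7):dx=-2,dy=+7->D; (2,8):dx=+8,dy=-12->D; (2,9):dx=+3,dy=+3->C
  (2,10):dx=-3,dy=+4->D; (3,4):dx=+5,dy=+4->C; (3,5):dx=+4,dy=+8->C; (3,6):dx=+1,dy=+6->C
  (3,7):dx=-3,dy=+17->D; (3,8):dx=+7,dy=-2->D; (3,9):dx=+2,dy=+13->C; (3,10):dx=-4,dy=+14->D
  (4,5):dx=-1,dy=+4->D; (4,6):dx=-4,dy=+2->D; (4,7):dx=-8,dy=+13->D; (4,8):dx=+2,dy=-6->D
  (4,9):dx=-3,dy=+9->D; (4,10):dx=-9,dy=+10->D; (5,6):dx=-3,dy=-2->C; (5,7):dx=-7,dy=+9->D
  (5,8):dx=+3,dy=-10->D; (5,9):dx=-2,dy=+5->D; (5,10):dx=-8,dy=+6->D; (6,7):dx=-4,dy=+11->D
  (6,8):dx=+6,dy=-8->D; (6,9):dx=+1,dy=+7->C; (6,10):dx=-5,dy=+8->D; (7,8):dx=+10,dy=-19->D
  (7,9):dx=+5,dy=-4->D; (7,10):dx=-1,dy=-3->C; (8,9):dx=-5,dy=+15->D; (8,10):dx=-11,dy=+16->D
  (9,10):dx=-6,dy=+1->D
Step 2: C = 9, D = 36, total pairs = 45.
Step 3: tau = (C - D)/(n(n-1)/2) = (9 - 36)/45 = -0.600000.
Step 4: Exact two-sided p-value (enumerate n! = 3628800 permutations of y under H0): p = 0.016666.
Step 5: alpha = 0.1. reject H0.

tau_b = -0.6000 (C=9, D=36), p = 0.016666, reject H0.


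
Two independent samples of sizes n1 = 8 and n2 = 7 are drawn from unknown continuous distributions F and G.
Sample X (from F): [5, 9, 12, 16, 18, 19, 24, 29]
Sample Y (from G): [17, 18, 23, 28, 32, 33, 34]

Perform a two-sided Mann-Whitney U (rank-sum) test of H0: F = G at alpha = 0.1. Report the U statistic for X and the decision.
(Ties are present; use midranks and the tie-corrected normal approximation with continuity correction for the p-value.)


Step 1: Combine and sort all 15 observations; assign midranks.
sorted (value, group): (5,X), (9,X), (12,X), (16,X), (17,Y), (18,X), (18,Y), (19,X), (23,Y), (24,X), (28,Y), (29,X), (32,Y), (33,Y), (34,Y)
ranks: 5->1, 9->2, 12->3, 16->4, 17->5, 18->6.5, 18->6.5, 19->8, 23->9, 24->10, 28->11, 29->12, 32->13, 33->14, 34->15
Step 2: Rank sum for X: R1 = 1 + 2 + 3 + 4 + 6.5 + 8 + 10 + 12 = 46.5.
Step 3: U_X = R1 - n1(n1+1)/2 = 46.5 - 8*9/2 = 46.5 - 36 = 10.5.
       U_Y = n1*n2 - U_X = 56 - 10.5 = 45.5.
Step 4: Ties are present, so use the tie-corrected normal approximation (with continuity correction) for the p-value.
Step 5: p-value = 0.048939; compare to alpha = 0.1. reject H0.

U_X = 10.5, p = 0.048939, reject H0 at alpha = 0.1.


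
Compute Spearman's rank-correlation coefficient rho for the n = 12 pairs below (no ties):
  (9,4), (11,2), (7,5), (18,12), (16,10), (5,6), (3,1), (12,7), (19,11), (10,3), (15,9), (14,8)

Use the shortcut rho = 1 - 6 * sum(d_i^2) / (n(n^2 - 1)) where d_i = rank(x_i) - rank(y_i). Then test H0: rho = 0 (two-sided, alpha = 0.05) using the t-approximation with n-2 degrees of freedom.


Step 1: Rank x and y separately (midranks; no ties here).
rank(x): 9->4, 11->6, 7->3, 18->11, 16->10, 5->2, 3->1, 12->7, 19->12, 10->5, 15->9, 14->8
rank(y): 4->4, 2->2, 5->5, 12->12, 10->10, 6->6, 1->1, 7->7, 11->11, 3->3, 9->9, 8->8
Step 2: d_i = R_x(i) - R_y(i); compute d_i^2.
  (4-4)^2=0, (6-2)^2=16, (3-5)^2=4, (11-12)^2=1, (10-10)^2=0, (2-6)^2=16, (1-1)^2=0, (7-7)^2=0, (12-11)^2=1, (5-3)^2=4, (9-9)^2=0, (8-8)^2=0
sum(d^2) = 42.
Step 3: rho = 1 - 6*42 / (12*(12^2 - 1)) = 1 - 252/1716 = 0.853147.
Step 4: Under H0, t = rho * sqrt((n-2)/(1-rho^2)) = 5.1716 ~ t(10).
Step 5: Two-sided p-value from the t-distribution with 10 df = 0.000418.
Step 6: alpha = 0.05. reject H0.

rho = 0.8531, p = 0.000418, reject H0 at alpha = 0.05.


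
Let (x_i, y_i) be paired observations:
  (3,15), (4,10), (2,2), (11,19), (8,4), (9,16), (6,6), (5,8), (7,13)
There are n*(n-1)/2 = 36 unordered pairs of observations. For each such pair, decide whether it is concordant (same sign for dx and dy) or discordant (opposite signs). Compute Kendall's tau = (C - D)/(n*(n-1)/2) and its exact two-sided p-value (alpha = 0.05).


Step 1: Enumerate the 36 unordered pairs (i,j) with i<j and classify each by sign(x_j-x_i) * sign(y_j-y_i).
  (1,2):dx=+1,dy=-5->D; (1,3):dx=-1,dy=-13->C; (1,4):dx=+8,dy=+4->C; (1,5):dx=+5,dy=-11->D
  (1,6):dx=+6,dy=+1->C; (1,7):dx=+3,dy=-9->D; (1,8):dx=+2,dy=-7->D; (1,9):dx=+4,dy=-2->D
  (2,3):dx=-2,dy=-8->C; (2,4):dx=+7,dy=+9->C; (2,5):dx=+4,dy=-6->D; (2,6):dx=+5,dy=+6->C
  (2,7):dx=+2,dy=-4->D; (2,8):dx=+1,dy=-2->D; (2,9):dx=+3,dy=+3->C; (3,4):dx=+9,dy=+17->C
  (3,5):dx=+6,dy=+2->C; (3,6):dx=+7,dy=+14->C; (3,7):dx=+4,dy=+4->C; (3,8):dx=+3,dy=+6->C
  (3,9):dx=+5,dy=+11->C; (4,5):dx=-3,dy=-15->C; (4,6):dx=-2,dy=-3->C; (4,7):dx=-5,dy=-13->C
  (4,8):dx=-6,dy=-11->C; (4,9):dx=-4,dy=-6->C; (5,6):dx=+1,dy=+12->C; (5,7):dx=-2,dy=+2->D
  (5,8):dx=-3,dy=+4->D; (5,9):dx=-1,dy=+9->D; (6,7):dx=-3,dy=-10->C; (6,8):dx=-4,dy=-8->C
  (6,9):dx=-2,dy=-3->C; (7,8):dx=-1,dy=+2->D; (7,9):dx=+1,dy=+7->C; (8,9):dx=+2,dy=+5->C
Step 2: C = 24, D = 12, total pairs = 36.
Step 3: tau = (C - D)/(n(n-1)/2) = (24 - 12)/36 = 0.333333.
Step 4: Exact two-sided p-value (enumerate n! = 362880 permutations of y under H0): p = 0.259518.
Step 5: alpha = 0.05. fail to reject H0.

tau_b = 0.3333 (C=24, D=12), p = 0.259518, fail to reject H0.


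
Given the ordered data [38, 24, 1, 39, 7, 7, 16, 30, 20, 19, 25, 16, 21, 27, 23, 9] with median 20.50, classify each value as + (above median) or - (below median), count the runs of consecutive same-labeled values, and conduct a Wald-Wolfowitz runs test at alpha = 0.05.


Step 1: Compute median = 20.50; label A = above, B = below.
Labels in order: AABABBBABBABAAAB  (n_A = 8, n_B = 8)
Step 2: Count runs R = 10.
Step 3: Under H0 (random ordering), E[R] = 2*n_A*n_B/(n_A+n_B) + 1 = 2*8*8/16 + 1 = 9.0000.
        Var[R] = 2*n_A*n_B*(2*n_A*n_B - n_A - n_B) / ((n_A+n_B)^2 * (n_A+n_B-1)) = 14336/3840 = 3.7333.
        SD[R] = 1.9322.
Step 4: Continuity-corrected z = (R - 0.5 - E[R]) / SD[R] = (10 - 0.5 - 9.0000) / 1.9322 = 0.2588.
Step 5: Two-sided p-value via normal approximation = 2*(1 - Phi(|z|)) = 0.795809.
Step 6: alpha = 0.05. fail to reject H0.

R = 10, z = 0.2588, p = 0.795809, fail to reject H0.


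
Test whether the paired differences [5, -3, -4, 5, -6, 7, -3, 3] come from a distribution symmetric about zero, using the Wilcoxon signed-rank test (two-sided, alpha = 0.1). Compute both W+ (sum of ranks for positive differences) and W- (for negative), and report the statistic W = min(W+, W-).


Step 1: Drop any zero differences (none here) and take |d_i|.
|d| = [5, 3, 4, 5, 6, 7, 3, 3]
Step 2: Midrank |d_i| (ties get averaged ranks).
ranks: |5|->5.5, |3|->2, |4|->4, |5|->5.5, |6|->7, |7|->8, |3|->2, |3|->2
Step 3: Attach original signs; sum ranks with positive sign and with negative sign.
W+ = 5.5 + 5.5 + 8 + 2 = 21
W- = 2 + 4 + 7 + 2 = 15
(Check: W+ + W- = 36 should equal n(n+1)/2 = 36.)
Step 4: Test statistic W = min(W+, W-) = 15.
Step 5: Ties in |d|, so use the tie-corrected normal approximation.
        E[W] = n(n+1)/4 = 8*9/4 = 18.
        Tie groups: |d|=3 (t=3), |d|=5 (t=2); sum(t^3 - t) = 30.
        Var[W] = n(n+1)(2n+1)/24 - sum(t^3-t)/48 = 1224/24 - 30/48 = 50.375.
        z = (W - E[W]) / sqrt(Var[W]) = (15 - 18) / 7.0975 = -0.4227.
        Two-sided p = 2*Phi(z) = 0.672527.
Step 6: alpha = 0.1. fail to reject H0.

W+ = 21, W- = 15, W = min = 15, p = 0.672527, fail to reject H0.


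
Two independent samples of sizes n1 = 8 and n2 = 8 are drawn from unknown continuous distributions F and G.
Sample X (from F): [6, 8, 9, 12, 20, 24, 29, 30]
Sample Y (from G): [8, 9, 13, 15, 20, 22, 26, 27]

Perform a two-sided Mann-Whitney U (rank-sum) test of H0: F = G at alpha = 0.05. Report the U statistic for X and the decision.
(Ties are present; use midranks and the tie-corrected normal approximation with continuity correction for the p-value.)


Step 1: Combine and sort all 16 observations; assign midranks.
sorted (value, group): (6,X), (8,X), (8,Y), (9,X), (9,Y), (12,X), (13,Y), (15,Y), (20,X), (20,Y), (22,Y), (24,X), (26,Y), (27,Y), (29,X), (30,X)
ranks: 6->1, 8->2.5, 8->2.5, 9->4.5, 9->4.5, 12->6, 13->7, 15->8, 20->9.5, 20->9.5, 22->11, 24->12, 26->13, 27->14, 29->15, 30->16
Step 2: Rank sum for X: R1 = 1 + 2.5 + 4.5 + 6 + 9.5 + 12 + 15 + 16 = 66.5.
Step 3: U_X = R1 - n1(n1+1)/2 = 66.5 - 8*9/2 = 66.5 - 36 = 30.5.
       U_Y = n1*n2 - U_X = 64 - 30.5 = 33.5.
Step 4: Ties are present, so use the tie-corrected normal approximation (with continuity correction) for the p-value.
Step 5: p-value = 0.916175; compare to alpha = 0.05. fail to reject H0.

U_X = 30.5, p = 0.916175, fail to reject H0 at alpha = 0.05.


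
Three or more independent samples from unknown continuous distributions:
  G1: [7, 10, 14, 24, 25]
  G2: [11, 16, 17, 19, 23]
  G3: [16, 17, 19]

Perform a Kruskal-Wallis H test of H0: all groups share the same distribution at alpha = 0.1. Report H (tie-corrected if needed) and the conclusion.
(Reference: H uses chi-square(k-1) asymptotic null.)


Step 1: Combine all N = 13 observations and assign midranks.
sorted (value, group, rank): (7,G1,1), (10,G1,2), (11,G2,3), (14,G1,4), (16,G2,5.5), (16,G3,5.5), (17,G2,7.5), (17,G3,7.5), (19,G2,9.5), (19,G3,9.5), (23,G2,11), (24,G1,12), (25,G1,13)
Step 2: Sum ranks within each group.
R_1 = 32 (n_1 = 5)
R_2 = 36.5 (n_2 = 5)
R_3 = 22.5 (n_3 = 3)
Step 3: H = 12/(N(N+1)) * sum(R_i^2/n_i) - 3(N+1)
     = 12/(13*14) * (32^2/5 + 36.5^2/5 + 22.5^2/3) - 3*14
     = 0.065934 * 640 - 42
     = 0.197802.
Step 4: Ties present; correction factor C = 1 - 18/(13^3 - 13) = 0.991758. Corrected H = 0.197802 / 0.991758 = 0.199446.
Step 5: Under H0, H ~ chi^2(2); p-value = 0.905088.
Step 6: alpha = 0.1. fail to reject H0.

H = 0.1994, df = 2, p = 0.905088, fail to reject H0.


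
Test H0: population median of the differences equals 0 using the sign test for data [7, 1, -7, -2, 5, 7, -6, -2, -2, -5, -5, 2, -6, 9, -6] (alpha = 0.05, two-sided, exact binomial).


Step 1: Discard zero differences. Original n = 15; n_eff = number of nonzero differences = 15.
Nonzero differences (with sign): +7, +1, -7, -2, +5, +7, -6, -2, -2, -5, -5, +2, -6, +9, -6
Step 2: Count signs: positive = 6, negative = 9.
Step 3: Under H0: P(positive) = 0.5, so the number of positives S ~ Bin(15, 0.5).
Step 4: Two-sided exact p-value = sum of Bin(15,0.5) probabilities at or below the observed probability = 0.607239.
Step 5: alpha = 0.05. fail to reject H0.

n_eff = 15, pos = 6, neg = 9, p = 0.607239, fail to reject H0.


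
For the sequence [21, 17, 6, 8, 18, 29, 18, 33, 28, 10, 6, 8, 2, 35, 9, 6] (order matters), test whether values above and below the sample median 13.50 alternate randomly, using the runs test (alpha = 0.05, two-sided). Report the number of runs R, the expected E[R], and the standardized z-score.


Step 1: Compute median = 13.50; label A = above, B = below.
Labels in order: AABBAAAAABBBBABB  (n_A = 8, n_B = 8)
Step 2: Count runs R = 6.
Step 3: Under H0 (random ordering), E[R] = 2*n_A*n_B/(n_A+n_B) + 1 = 2*8*8/16 + 1 = 9.0000.
        Var[R] = 2*n_A*n_B*(2*n_A*n_B - n_A - n_B) / ((n_A+n_B)^2 * (n_A+n_B-1)) = 14336/3840 = 3.7333.
        SD[R] = 1.9322.
Step 4: Continuity-corrected z = (R + 0.5 - E[R]) / SD[R] = (6 + 0.5 - 9.0000) / 1.9322 = -1.2939.
Step 5: Two-sided p-value via normal approximation = 2*(1 - Phi(|z|)) = 0.195709.
Step 6: alpha = 0.05. fail to reject H0.

R = 6, z = -1.2939, p = 0.195709, fail to reject H0.


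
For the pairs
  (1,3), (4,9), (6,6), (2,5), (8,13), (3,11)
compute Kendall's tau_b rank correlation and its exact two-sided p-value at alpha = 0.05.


Step 1: Enumerate the 15 unordered pairs (i,j) with i<j and classify each by sign(x_j-x_i) * sign(y_j-y_i).
  (1,2):dx=+3,dy=+6->C; (1,3):dx=+5,dy=+3->C; (1,4):dx=+1,dy=+2->C; (1,5):dx=+7,dy=+10->C
  (1,6):dx=+2,dy=+8->C; (2,3):dx=+2,dy=-3->D; (2,4):dx=-2,dy=-4->C; (2,5):dx=+4,dy=+4->C
  (2,6):dx=-1,dy=+2->D; (3,4):dx=-4,dy=-1->C; (3,5):dx=+2,dy=+7->C; (3,6):dx=-3,dy=+5->D
  (4,5):dx=+6,dy=+8->C; (4,6):dx=+1,dy=+6->C; (5,6):dx=-5,dy=-2->C
Step 2: C = 12, D = 3, total pairs = 15.
Step 3: tau = (C - D)/(n(n-1)/2) = (12 - 3)/15 = 0.600000.
Step 4: Exact two-sided p-value (enumerate n! = 720 permutations of y under H0): p = 0.136111.
Step 5: alpha = 0.05. fail to reject H0.

tau_b = 0.6000 (C=12, D=3), p = 0.136111, fail to reject H0.
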